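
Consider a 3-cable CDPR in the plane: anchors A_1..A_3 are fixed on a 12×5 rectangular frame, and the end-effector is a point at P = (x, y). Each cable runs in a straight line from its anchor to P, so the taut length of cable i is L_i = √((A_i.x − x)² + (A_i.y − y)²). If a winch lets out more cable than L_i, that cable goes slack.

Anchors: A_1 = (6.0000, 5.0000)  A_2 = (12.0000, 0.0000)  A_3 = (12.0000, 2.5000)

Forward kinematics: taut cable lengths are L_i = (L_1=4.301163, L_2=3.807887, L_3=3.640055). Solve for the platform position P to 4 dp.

each cable: (A_i−P)·(A_i−P) = L_i²; let k_i = ‖A_i‖²−L_i²
k_1 = 36.0000+25.0000−18.5000 = 42.5000
row 1: -12.0000x + 10.0000y = -87.0000  (k_2=129.5000)
row 2: -12.0000x + 5.0000y = -94.5000  (k_3=137.0000)
Cramer on rows 1–2 → x = 8.5000, y = 1.5000

(8.5000, 1.5000)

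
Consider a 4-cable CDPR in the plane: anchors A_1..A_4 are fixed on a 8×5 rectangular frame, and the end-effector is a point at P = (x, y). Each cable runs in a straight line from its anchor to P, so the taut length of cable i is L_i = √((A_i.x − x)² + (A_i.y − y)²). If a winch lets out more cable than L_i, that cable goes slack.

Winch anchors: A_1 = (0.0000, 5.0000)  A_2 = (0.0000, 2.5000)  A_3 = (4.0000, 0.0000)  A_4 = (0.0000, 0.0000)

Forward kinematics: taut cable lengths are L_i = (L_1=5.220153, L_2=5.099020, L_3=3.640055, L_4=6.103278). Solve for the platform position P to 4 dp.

each cable: (A_i−P)·(A_i−P) = L_i²; let k_i = ‖A_i‖²−L_i²
k_1 = 0.0000+25.0000−27.2500 = -2.2500
row 1: 0.0000x + 5.0000y = 17.5000  (k_2=-19.7500)
row 2: -8.0000x + 10.0000y = -5.0000  (k_3=2.7500)
row 3: 0.0000x + 10.0000y = 35.0000  (k_4=-37.2500)
Cramer on rows 1–2 → x = 5.0000, y = 3.5000
check cable 4: ‖A_4−P‖² = 37.2500 ≈ L_4² = 37.2500 ✓

(5.0000, 3.5000)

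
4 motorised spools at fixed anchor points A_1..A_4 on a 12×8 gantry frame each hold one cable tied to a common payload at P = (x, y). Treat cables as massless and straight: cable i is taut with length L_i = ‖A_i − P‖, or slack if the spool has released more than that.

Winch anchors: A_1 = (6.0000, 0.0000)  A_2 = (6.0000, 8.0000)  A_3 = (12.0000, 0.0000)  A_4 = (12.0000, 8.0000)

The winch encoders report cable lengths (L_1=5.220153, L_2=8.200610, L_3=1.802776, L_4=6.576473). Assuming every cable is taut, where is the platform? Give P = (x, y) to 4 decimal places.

(11.0000, 1.5000)

circle eqns → linear via eq_j − eq_1; set c_j = A_j·A_j − L_j²
c_1 = 36.0000+0.0000−27.2500 = 8.7500
0.0000·x − 16.0000·y = c_1−c_2 = -24.0000
-12.0000·x + 0.0000·y = c_1−c_3 = -132.0000
-12.0000·x − 16.0000·y = c_1−c_4 = -156.0000
solve first two rows → x=11.0000, y=1.5000
check cable 4: ‖A_4−P‖² = 43.2500 ≈ L_4² = 43.2500 ✓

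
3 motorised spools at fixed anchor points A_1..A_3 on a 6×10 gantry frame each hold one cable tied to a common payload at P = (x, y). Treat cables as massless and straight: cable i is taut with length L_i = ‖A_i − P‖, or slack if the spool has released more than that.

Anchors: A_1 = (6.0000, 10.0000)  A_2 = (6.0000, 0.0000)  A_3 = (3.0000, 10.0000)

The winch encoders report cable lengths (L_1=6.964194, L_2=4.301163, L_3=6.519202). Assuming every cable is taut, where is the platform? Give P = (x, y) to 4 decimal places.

expand ‖A_i−P‖²=L_i² and subtract eq 1 (c_i ≔ ‖A_i‖²−L_i²)
c_1 = 36.0000+100.0000−48.5000 = 87.5000
eq1−eq2 → [0.0000  20.0000]·P = 70.0000
eq1−eq3 → [6.0000  0.0000]·P = 21.0000
2×2 solve → P = (3.5000, 3.5000)

(3.5000, 3.5000)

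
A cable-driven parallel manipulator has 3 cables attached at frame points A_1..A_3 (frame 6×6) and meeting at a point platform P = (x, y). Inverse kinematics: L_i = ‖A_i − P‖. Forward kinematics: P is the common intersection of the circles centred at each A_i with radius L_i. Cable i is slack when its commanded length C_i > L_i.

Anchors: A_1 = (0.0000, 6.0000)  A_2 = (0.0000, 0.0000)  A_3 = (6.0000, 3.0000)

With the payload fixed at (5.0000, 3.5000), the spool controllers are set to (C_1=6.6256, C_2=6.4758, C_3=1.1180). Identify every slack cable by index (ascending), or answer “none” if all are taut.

1, 2

cable 1: √((-5.0000)²+(2.5000)²)=5.5902, C_1=6.6256: slack
cable 2: √((-5.0000)²+(-3.5000)²)=6.1033, C_2=6.4758: slack
cable 3: √((1.0000)²+(-0.5000)²)=1.1180, C_3=1.1180: taut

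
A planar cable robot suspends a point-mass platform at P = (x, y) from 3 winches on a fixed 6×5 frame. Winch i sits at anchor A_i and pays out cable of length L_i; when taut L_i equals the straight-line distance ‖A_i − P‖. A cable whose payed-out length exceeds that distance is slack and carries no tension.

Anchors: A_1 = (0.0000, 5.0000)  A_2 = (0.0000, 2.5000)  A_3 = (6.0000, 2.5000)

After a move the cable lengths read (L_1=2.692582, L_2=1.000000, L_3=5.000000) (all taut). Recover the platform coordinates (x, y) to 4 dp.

(1.0000, 2.5000)

each cable: (A_i−P)·(A_i−P) = L_i²; let c_i = ‖A_i‖²−L_i²
c_1 = 0.0000+25.0000−7.2500 = 17.7500
row 1: 0.0000x + 5.0000y = 12.5000  (c_2=5.2500)
row 2: -12.0000x + 5.0000y = 0.5000  (c_3=17.2500)
Cramer on rows 1–2 → x = 1.0000, y = 2.5000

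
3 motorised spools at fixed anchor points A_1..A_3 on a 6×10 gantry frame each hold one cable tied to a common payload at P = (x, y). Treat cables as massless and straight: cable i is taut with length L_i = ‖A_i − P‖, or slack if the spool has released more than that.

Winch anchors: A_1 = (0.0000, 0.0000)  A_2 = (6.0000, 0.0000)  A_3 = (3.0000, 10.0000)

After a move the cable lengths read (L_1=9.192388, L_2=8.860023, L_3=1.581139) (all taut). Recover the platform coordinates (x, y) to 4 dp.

circle eqns → linear via eq_j − eq_1; set q_j = A_j·A_j − L_j²
q_1 = 0.0000+0.0000−84.5000 = -84.5000
-12.0000·x + 0.0000·y = q_1−q_2 = -42.0000
-6.0000·x − 20.0000·y = q_1−q_3 = -191.0000
solve first two rows → x=3.5000, y=8.5000

(3.5000, 8.5000)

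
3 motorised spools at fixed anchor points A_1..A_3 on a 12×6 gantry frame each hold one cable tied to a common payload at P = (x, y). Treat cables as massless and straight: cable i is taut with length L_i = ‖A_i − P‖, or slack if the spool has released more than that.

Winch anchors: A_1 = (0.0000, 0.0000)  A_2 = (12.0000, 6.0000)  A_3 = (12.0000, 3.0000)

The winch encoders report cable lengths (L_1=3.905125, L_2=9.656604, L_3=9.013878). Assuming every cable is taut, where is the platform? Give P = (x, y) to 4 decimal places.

each cable: (A_i−P)·(A_i−P) = L_i²; let k_i = ‖A_i‖²−L_i²
k_1 = 0.0000+0.0000−15.2500 = -15.2500
row 1: -24.0000x − 12.0000y = -102.0000  (k_2=86.7500)
row 2: -24.0000x − 6.0000y = -87.0000  (k_3=71.7500)
Cramer on rows 1–2 → x = 3.0000, y = 2.5000

(3.0000, 2.5000)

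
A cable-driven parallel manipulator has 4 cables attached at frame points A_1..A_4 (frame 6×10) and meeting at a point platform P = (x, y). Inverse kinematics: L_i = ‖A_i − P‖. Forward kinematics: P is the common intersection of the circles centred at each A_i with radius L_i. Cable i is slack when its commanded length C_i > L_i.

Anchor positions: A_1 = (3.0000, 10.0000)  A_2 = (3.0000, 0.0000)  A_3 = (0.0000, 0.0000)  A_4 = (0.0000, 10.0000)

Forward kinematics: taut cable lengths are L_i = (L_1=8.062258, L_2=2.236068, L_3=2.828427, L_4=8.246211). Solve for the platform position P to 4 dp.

each cable: (A_i−P)·(A_i−P) = L_i²; let q_i = ‖A_i‖²−L_i²
q_1 = 9.0000+100.0000−65.0000 = 44.0000
row 1: 0.0000x + 20.0000y = 40.0000  (q_2=4.0000)
row 2: 6.0000x + 20.0000y = 52.0000  (q_3=-8.0000)
row 3: 6.0000x + 0.0000y = 12.0000  (q_4=32.0000)
Cramer on rows 1–2 → x = 2.0000, y = 2.0000
check cable 4: ‖A_4−P‖² = 68.0000 ≈ L_4² = 68.0000 ✓

(2.0000, 2.0000)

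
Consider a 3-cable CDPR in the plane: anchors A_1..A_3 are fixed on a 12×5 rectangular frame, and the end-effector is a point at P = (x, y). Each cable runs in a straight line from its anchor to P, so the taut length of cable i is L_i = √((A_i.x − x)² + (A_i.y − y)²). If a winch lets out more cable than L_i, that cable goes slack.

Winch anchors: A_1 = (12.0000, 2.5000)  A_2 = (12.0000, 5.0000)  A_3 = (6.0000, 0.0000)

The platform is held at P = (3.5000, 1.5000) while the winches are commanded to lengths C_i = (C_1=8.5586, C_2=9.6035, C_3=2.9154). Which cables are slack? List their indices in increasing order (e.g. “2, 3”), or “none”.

2

cable 1: L_1 = ‖A_1−P‖ = 8.5586;  C_1 = 8.5586 → taut
cable 2: L_2 = ‖A_2−P‖ = 9.1924;  C_2 = 9.6035 → slack
cable 3: L_3 = ‖A_3−P‖ = 2.9155;  C_3 = 2.9154 → taut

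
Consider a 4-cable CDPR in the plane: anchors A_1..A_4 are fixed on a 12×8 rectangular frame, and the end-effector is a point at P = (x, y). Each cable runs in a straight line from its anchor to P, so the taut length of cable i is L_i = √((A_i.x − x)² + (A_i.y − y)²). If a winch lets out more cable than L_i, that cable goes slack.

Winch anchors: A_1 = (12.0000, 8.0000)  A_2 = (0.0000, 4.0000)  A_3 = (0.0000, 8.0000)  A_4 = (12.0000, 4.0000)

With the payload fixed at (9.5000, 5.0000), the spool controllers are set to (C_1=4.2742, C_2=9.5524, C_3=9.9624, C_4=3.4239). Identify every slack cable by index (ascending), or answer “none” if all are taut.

cable 1: L_1 = ‖A_1−P‖ = 3.9051;  C_1 = 4.2742 → slack
cable 2: L_2 = ‖A_2−P‖ = 9.5525;  C_2 = 9.5524 → taut
cable 3: L_3 = ‖A_3−P‖ = 9.9624;  C_3 = 9.9624 → taut
cable 4: L_4 = ‖A_4−P‖ = 2.6926;  C_4 = 3.4239 → slack

1, 4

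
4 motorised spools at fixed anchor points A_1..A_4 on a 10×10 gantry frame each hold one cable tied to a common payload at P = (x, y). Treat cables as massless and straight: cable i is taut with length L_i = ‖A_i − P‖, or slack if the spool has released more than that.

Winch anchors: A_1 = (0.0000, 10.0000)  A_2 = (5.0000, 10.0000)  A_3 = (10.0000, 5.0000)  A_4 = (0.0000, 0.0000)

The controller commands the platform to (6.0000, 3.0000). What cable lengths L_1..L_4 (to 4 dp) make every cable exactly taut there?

(9.2195, 7.0711, 4.4721, 6.7082)

L_1 = √((0.0000−6.0000)² + (10.0000−3.0000)²) = 9.2195
L_2 = √((5.0000−6.0000)² + (10.0000−3.0000)²) = 7.0711
L_3 = √((10.0000−6.0000)² + (5.0000−3.0000)²) = 4.4721
L_4 = √((0.0000−6.0000)² + (0.0000−3.0000)²) = 6.7082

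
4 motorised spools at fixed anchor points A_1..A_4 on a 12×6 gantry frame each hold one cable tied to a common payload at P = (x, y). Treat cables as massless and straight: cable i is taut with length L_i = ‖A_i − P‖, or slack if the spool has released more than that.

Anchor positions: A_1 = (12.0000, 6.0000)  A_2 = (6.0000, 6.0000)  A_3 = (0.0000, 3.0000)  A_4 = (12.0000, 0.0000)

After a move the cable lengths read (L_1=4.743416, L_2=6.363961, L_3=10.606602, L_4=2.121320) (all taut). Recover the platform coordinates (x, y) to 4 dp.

(10.5000, 1.5000)

circle eqns → linear via eq_j − eq_1; set q_j = A_j·A_j − L_j²
q_1 = 144.0000+36.0000−22.5000 = 157.5000
12.0000·x + 0.0000·y = q_1−q_2 = 126.0000
24.0000·x + 6.0000·y = q_1−q_3 = 261.0000
0.0000·x + 12.0000·y = q_1−q_4 = 18.0000
solve first two rows → x=10.5000, y=1.5000
check cable 4: ‖A_4−P‖² = 4.5000 ≈ L_4² = 4.5000 ✓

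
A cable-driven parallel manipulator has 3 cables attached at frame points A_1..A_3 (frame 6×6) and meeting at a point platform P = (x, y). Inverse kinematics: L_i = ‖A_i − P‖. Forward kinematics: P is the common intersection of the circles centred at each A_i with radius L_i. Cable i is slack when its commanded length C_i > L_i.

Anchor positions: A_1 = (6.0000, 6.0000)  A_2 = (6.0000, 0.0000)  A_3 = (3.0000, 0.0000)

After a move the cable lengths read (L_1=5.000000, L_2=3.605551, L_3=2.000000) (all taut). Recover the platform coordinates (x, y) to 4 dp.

each cable: (A_i−P)·(A_i−P) = L_i²; let k_i = ‖A_i‖²−L_i²
k_1 = 36.0000+36.0000−25.0000 = 47.0000
row 1: 0.0000x + 12.0000y = 24.0000  (k_2=23.0000)
row 2: 6.0000x + 12.0000y = 42.0000  (k_3=5.0000)
Cramer on rows 1–2 → x = 3.0000, y = 2.0000

(3.0000, 2.0000)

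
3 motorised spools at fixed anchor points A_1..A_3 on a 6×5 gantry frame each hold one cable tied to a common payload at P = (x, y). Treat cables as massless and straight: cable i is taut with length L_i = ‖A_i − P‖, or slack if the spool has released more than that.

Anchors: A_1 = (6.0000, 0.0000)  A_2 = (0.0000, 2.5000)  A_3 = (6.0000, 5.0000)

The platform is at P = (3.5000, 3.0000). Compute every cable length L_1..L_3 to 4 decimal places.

(3.9051, 3.5355, 3.2016)

cable 1: Δx=2.5000, Δy=-3.0000; L_1 = √(Δx²+Δy²) = 3.9051
cable 2: Δx=-3.5000, Δy=-0.5000; L_2 = √(Δx²+Δy²) = 3.5355
cable 3: Δx=2.5000, Δy=2.0000; L_3 = √(Δx²+Δy²) = 3.2016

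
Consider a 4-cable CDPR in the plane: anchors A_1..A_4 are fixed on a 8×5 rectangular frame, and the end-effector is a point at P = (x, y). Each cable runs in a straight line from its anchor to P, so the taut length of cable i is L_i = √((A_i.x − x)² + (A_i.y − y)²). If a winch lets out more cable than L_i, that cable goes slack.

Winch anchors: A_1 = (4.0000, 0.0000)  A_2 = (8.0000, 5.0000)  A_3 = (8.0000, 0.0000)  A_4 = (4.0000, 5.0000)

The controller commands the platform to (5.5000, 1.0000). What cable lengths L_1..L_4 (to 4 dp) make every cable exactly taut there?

(1.8028, 4.7170, 2.6926, 4.2720)

L_1 = √((4.0000−5.5000)² + (0.0000−1.0000)²) = 1.8028
L_2 = √((8.0000−5.5000)² + (5.0000−1.0000)²) = 4.7170
L_3 = √((8.0000−5.5000)² + (0.0000−1.0000)²) = 2.6926
L_4 = √((4.0000−5.5000)² + (5.0000−1.0000)²) = 4.2720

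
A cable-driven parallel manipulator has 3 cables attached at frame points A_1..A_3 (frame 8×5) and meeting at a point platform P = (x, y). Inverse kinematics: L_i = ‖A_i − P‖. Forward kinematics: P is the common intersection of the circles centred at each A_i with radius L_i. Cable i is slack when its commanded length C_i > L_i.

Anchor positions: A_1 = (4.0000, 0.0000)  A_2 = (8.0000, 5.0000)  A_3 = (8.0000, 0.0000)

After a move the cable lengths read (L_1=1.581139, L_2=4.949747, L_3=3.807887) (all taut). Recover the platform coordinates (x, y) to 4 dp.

(4.5000, 1.5000)

each cable: (A_i−P)·(A_i−P) = L_i²; let k_i = ‖A_i‖²−L_i²
k_1 = 16.0000+0.0000−2.5000 = 13.5000
row 1: -8.0000x − 10.0000y = -51.0000  (k_2=64.5000)
row 2: -8.0000x + 0.0000y = -36.0000  (k_3=49.5000)
Cramer on rows 1–2 → x = 4.5000, y = 1.5000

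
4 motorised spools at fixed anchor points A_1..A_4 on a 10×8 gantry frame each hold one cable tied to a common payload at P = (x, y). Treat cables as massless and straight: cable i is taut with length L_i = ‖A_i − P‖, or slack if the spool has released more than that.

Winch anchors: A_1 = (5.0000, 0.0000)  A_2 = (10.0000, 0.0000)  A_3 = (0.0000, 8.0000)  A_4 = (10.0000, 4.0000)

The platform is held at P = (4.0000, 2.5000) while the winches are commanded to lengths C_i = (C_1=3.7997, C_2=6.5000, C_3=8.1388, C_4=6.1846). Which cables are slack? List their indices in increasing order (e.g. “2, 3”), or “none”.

i=1: geometric 2.6926 vs commanded 3.7997 ⇒ slack
i=2: geometric 6.5000 vs commanded 6.5000 ⇒ taut
i=3: geometric 6.8007 vs commanded 8.1388 ⇒ slack
i=4: geometric 6.1847 vs commanded 6.1846 ⇒ taut

1, 3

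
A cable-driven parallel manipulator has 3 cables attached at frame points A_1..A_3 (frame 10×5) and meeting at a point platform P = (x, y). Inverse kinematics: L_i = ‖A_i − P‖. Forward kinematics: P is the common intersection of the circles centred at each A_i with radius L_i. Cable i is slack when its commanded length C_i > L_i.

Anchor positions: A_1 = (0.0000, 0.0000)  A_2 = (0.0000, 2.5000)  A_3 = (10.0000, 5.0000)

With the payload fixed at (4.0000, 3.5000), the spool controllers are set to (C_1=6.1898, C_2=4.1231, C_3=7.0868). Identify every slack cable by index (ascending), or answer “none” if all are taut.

1, 3

cable 1: √((-4.0000)²+(-3.5000)²)=5.3151, C_1=6.1898: slack
cable 2: √((-4.0000)²+(-1.0000)²)=4.1231, C_2=4.1231: taut
cable 3: √((6.0000)²+(1.5000)²)=6.1847, C_3=7.0868: slack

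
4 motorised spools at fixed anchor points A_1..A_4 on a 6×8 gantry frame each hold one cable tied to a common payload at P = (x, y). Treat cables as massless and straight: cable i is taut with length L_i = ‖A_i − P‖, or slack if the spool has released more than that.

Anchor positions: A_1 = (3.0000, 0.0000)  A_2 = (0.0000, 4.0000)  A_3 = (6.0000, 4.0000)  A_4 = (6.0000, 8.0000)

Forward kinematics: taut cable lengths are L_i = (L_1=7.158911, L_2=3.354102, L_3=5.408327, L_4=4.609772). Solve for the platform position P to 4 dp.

(1.5000, 7.0000)

each cable: (A_i−P)·(A_i−P) = L_i²; let c_i = ‖A_i‖²−L_i²
c_1 = 9.0000+0.0000−51.2500 = -42.2500
row 1: 6.0000x − 8.0000y = -47.0000  (c_2=4.7500)
row 2: -6.0000x − 8.0000y = -65.0000  (c_3=22.7500)
row 3: -6.0000x − 16.0000y = -121.0000  (c_4=78.7500)
Cramer on rows 1–2 → x = 1.5000, y = 7.0000
check cable 4: ‖A_4−P‖² = 21.2500 ≈ L_4² = 21.2500 ✓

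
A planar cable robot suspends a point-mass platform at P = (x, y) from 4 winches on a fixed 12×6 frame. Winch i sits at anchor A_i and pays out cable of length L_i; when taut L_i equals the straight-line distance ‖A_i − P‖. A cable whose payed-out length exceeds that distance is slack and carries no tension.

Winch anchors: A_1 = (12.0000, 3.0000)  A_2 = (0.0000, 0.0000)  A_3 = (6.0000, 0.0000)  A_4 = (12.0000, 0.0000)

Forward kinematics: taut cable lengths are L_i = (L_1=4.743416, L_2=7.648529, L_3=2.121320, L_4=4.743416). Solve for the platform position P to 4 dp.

each cable: (A_i−P)·(A_i−P) = L_i²; let c_i = ‖A_i‖²−L_i²
c_1 = 144.0000+9.0000−22.5000 = 130.5000
row 1: 24.0000x + 6.0000y = 189.0000  (c_2=-58.5000)
row 2: 12.0000x + 6.0000y = 99.0000  (c_3=31.5000)
row 3: 0.0000x + 6.0000y = 9.0000  (c_4=121.5000)
Cramer on rows 1–2 → x = 7.5000, y = 1.5000
check cable 4: ‖A_4−P‖² = 22.5000 ≈ L_4² = 22.5000 ✓

(7.5000, 1.5000)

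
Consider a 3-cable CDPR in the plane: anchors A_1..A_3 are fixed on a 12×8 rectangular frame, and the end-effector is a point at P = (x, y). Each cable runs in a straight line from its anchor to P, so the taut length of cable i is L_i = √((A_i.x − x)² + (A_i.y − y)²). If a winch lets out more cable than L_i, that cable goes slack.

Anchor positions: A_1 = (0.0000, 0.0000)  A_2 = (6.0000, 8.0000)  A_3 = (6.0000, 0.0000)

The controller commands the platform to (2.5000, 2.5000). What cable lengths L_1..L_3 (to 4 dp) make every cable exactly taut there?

L_1 = √((0.0000−2.5000)² + (0.0000−2.5000)²) = 3.5355
L_2 = √((6.0000−2.5000)² + (8.0000−2.5000)²) = 6.5192
L_3 = √((6.0000−2.5000)² + (0.0000−2.5000)²) = 4.3012

(3.5355, 6.5192, 4.3012)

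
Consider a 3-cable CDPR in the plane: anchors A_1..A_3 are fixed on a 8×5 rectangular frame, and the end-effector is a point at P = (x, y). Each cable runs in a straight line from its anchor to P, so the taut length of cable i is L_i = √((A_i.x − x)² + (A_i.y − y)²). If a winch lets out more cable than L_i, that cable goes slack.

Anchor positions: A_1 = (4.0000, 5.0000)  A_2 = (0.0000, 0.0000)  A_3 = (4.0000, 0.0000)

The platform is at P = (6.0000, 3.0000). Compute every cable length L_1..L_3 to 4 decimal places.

(2.8284, 6.7082, 3.6056)

cable 1: Δx=-2.0000, Δy=2.0000; L_1 = √(Δx²+Δy²) = 2.8284
cable 2: Δx=-6.0000, Δy=-3.0000; L_2 = √(Δx²+Δy²) = 6.7082
cable 3: Δx=-2.0000, Δy=-3.0000; L_3 = √(Δx²+Δy²) = 3.6056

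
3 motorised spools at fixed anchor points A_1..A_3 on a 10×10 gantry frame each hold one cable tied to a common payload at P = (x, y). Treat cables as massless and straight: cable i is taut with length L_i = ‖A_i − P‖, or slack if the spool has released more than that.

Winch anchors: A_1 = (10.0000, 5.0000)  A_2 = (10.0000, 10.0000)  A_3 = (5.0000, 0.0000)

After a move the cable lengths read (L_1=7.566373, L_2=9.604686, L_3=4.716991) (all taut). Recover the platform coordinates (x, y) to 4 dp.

(2.5000, 4.0000)

each cable: (A_i−P)·(A_i−P) = L_i²; let k_i = ‖A_i‖²−L_i²
k_1 = 100.0000+25.0000−57.2500 = 67.7500
row 1: 0.0000x − 10.0000y = -40.0000  (k_2=107.7500)
row 2: 10.0000x + 10.0000y = 65.0000  (k_3=2.7500)
Cramer on rows 1–2 → x = 2.5000, y = 4.0000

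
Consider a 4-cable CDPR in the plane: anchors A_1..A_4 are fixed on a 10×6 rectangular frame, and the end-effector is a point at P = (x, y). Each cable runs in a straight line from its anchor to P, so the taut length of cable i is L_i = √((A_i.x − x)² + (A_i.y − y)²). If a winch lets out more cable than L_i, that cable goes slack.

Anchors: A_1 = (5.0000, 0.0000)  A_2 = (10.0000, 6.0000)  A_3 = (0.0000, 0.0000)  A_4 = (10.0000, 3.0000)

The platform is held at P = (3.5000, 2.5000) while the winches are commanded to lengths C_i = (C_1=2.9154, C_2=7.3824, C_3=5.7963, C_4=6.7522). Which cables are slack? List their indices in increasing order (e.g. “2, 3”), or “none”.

cable 1: √((1.5000)²+(-2.5000)²)=2.9155, C_1=2.9154: taut
cable 2: √((6.5000)²+(3.5000)²)=7.3824, C_2=7.3824: taut
cable 3: √((-3.5000)²+(-2.5000)²)=4.3012, C_3=5.7963: slack
cable 4: √((6.5000)²+(0.5000)²)=6.5192, C_4=6.7522: slack

3, 4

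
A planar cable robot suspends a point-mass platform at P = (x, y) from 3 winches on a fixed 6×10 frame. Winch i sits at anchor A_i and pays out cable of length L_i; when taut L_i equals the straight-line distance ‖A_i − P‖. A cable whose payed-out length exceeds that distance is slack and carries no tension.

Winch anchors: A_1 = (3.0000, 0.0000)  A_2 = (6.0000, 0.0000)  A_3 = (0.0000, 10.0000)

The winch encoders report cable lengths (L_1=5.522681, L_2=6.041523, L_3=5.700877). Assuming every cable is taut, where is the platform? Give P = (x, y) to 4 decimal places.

expand ‖A_i−P‖²=L_i² and subtract eq 1 (q_i ≔ ‖A_i‖²−L_i²)
q_1 = 9.0000+0.0000−30.5000 = -21.5000
eq1−eq2 → [-6.0000  0.0000]·P = -21.0000
eq1−eq3 → [6.0000  -20.0000]·P = -89.0000
2×2 solve → P = (3.5000, 5.5000)

(3.5000, 5.5000)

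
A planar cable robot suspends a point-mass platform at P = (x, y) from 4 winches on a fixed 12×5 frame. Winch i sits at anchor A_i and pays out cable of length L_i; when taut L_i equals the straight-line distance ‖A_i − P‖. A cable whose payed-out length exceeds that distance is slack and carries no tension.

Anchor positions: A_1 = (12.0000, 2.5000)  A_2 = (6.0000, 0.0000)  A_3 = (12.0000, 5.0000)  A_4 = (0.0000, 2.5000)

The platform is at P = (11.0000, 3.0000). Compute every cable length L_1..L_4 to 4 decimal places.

(1.1180, 5.8310, 2.2361, 11.0114)

L_1 = √((12.0000−11.0000)² + (2.5000−3.0000)²) = 1.1180
L_2 = √((6.0000−11.0000)² + (0.0000−3.0000)²) = 5.8310
L_3 = √((12.0000−11.0000)² + (5.0000−3.0000)²) = 2.2361
L_4 = √((0.0000−11.0000)² + (2.5000−3.0000)²) = 11.0114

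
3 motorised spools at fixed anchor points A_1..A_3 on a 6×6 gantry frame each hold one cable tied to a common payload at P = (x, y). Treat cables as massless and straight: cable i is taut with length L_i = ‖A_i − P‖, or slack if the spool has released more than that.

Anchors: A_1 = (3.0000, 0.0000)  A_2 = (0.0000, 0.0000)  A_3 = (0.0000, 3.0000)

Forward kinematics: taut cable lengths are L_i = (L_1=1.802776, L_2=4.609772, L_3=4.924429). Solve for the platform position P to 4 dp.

each cable: (A_i−P)·(A_i−P) = L_i²; let k_i = ‖A_i‖²−L_i²
k_1 = 9.0000+0.0000−3.2500 = 5.7500
row 1: 6.0000x + 0.0000y = 27.0000  (k_2=-21.2500)
row 2: 6.0000x − 6.0000y = 21.0000  (k_3=-15.2500)
Cramer on rows 1–2 → x = 4.5000, y = 1.0000

(4.5000, 1.0000)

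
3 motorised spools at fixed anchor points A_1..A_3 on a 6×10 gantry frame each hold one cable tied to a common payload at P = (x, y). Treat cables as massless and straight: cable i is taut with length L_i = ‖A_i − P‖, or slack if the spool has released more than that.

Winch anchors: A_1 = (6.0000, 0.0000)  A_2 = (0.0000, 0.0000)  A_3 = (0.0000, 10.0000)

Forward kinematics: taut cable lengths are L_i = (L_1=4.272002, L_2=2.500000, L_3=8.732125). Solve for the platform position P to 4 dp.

(2.0000, 1.5000)

circle eqns → linear via eq_j − eq_1; set q_j = A_j·A_j − L_j²
q_1 = 36.0000+0.0000−18.2500 = 17.7500
12.0000·x + 0.0000·y = q_1−q_2 = 24.0000
12.0000·x − 20.0000·y = q_1−q_3 = -6.0000
solve first two rows → x=2.0000, y=1.5000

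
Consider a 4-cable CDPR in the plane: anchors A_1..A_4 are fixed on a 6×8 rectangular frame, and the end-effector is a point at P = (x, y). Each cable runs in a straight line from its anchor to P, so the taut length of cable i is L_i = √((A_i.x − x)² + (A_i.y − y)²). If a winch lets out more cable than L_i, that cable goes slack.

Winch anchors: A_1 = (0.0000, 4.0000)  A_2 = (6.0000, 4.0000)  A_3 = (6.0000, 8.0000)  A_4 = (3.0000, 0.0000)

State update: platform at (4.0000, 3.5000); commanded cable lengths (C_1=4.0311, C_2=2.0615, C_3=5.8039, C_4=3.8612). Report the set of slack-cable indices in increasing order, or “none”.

i=1: geometric 4.0311 vs commanded 4.0311 ⇒ taut
i=2: geometric 2.0616 vs commanded 2.0615 ⇒ taut
i=3: geometric 4.9244 vs commanded 5.8039 ⇒ slack
i=4: geometric 3.6401 vs commanded 3.8612 ⇒ slack

3, 4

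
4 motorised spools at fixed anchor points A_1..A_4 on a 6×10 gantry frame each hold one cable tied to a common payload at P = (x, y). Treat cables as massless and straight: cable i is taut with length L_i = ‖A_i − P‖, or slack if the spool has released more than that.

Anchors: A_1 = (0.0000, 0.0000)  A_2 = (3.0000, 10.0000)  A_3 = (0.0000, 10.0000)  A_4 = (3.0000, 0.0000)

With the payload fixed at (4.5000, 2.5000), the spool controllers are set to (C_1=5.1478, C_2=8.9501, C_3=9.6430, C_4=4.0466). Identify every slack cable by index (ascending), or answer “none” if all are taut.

2, 3, 4

i=1: geometric 5.1478 vs commanded 5.1478 ⇒ taut
i=2: geometric 7.6485 vs commanded 8.9501 ⇒ slack
i=3: geometric 8.7464 vs commanded 9.6430 ⇒ slack
i=4: geometric 2.9155 vs commanded 4.0466 ⇒ slack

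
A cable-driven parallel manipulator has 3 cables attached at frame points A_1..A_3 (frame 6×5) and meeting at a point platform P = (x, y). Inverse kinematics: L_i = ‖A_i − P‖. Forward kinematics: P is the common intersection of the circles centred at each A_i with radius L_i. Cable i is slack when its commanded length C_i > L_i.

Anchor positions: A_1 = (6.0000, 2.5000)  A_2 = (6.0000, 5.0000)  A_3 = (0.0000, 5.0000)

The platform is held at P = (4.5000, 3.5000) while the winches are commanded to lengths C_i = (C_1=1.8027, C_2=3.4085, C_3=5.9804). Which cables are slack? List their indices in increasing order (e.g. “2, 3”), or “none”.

cable 1: L_1 = ‖A_1−P‖ = 1.8028;  C_1 = 1.8027 → taut
cable 2: L_2 = ‖A_2−P‖ = 2.1213;  C_2 = 3.4085 → slack
cable 3: L_3 = ‖A_3−P‖ = 4.7434;  C_3 = 5.9804 → slack

2, 3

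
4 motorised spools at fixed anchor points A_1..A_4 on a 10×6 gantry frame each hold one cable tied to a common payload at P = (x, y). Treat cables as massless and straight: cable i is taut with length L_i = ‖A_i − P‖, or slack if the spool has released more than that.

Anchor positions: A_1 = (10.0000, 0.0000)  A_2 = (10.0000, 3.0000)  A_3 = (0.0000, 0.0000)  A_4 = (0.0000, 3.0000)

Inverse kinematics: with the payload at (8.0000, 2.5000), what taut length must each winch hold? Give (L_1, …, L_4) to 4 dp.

(3.2016, 2.0616, 8.3815, 8.0156)

cable 1: Δx=2.0000, Δy=-2.5000; L_1 = √(Δx²+Δy²) = 3.2016
cable 2: Δx=2.0000, Δy=0.5000; L_2 = √(Δx²+Δy²) = 2.0616
cable 3: Δx=-8.0000, Δy=-2.5000; L_3 = √(Δx²+Δy²) = 8.3815
cable 4: Δx=-8.0000, Δy=0.5000; L_4 = √(Δx²+Δy²) = 8.0156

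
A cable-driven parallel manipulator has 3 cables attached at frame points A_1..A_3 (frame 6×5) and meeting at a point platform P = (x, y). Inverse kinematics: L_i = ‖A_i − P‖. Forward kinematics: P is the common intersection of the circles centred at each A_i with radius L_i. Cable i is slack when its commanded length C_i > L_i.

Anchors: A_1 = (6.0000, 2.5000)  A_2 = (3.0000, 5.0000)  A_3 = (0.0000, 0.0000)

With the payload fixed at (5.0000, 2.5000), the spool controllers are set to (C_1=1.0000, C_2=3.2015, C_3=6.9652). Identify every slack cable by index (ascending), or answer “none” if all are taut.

3

cable 1: L_1 = ‖A_1−P‖ = 1.0000;  C_1 = 1.0000 → taut
cable 2: L_2 = ‖A_2−P‖ = 3.2016;  C_2 = 3.2015 → taut
cable 3: L_3 = ‖A_3−P‖ = 5.5902;  C_3 = 6.9652 → slack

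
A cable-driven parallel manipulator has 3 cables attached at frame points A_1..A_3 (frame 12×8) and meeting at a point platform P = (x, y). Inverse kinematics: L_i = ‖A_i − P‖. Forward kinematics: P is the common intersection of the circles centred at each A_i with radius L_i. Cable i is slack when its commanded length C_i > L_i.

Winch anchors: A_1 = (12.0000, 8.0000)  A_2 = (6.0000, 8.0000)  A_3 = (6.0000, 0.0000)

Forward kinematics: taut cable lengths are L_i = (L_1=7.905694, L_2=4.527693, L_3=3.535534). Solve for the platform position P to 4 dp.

(5.5000, 3.5000)

each cable: (A_i−P)·(A_i−P) = L_i²; let c_i = ‖A_i‖²−L_i²
c_1 = 144.0000+64.0000−62.5000 = 145.5000
row 1: 12.0000x + 0.0000y = 66.0000  (c_2=79.5000)
row 2: 12.0000x + 16.0000y = 122.0000  (c_3=23.5000)
Cramer on rows 1–2 → x = 5.5000, y = 3.5000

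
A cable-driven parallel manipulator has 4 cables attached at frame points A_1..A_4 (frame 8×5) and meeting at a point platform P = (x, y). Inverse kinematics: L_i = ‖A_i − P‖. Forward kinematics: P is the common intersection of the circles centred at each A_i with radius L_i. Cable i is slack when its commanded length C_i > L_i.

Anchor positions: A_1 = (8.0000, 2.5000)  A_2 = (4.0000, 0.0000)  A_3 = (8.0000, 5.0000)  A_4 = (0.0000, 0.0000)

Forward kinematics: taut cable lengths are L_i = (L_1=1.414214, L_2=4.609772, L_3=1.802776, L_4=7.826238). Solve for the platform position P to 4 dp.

(7.0000, 3.5000)

each cable: (A_i−P)·(A_i−P) = L_i²; let c_i = ‖A_i‖²−L_i²
c_1 = 64.0000+6.2500−2.0000 = 68.2500
row 1: 8.0000x + 5.0000y = 73.5000  (c_2=-5.2500)
row 2: 0.0000x − 5.0000y = -17.5000  (c_3=85.7500)
row 3: 16.0000x + 5.0000y = 129.5000  (c_4=-61.2500)
Cramer on rows 1–2 → x = 7.0000, y = 3.5000
check cable 4: ‖A_4−P‖² = 61.2500 ≈ L_4² = 61.2500 ✓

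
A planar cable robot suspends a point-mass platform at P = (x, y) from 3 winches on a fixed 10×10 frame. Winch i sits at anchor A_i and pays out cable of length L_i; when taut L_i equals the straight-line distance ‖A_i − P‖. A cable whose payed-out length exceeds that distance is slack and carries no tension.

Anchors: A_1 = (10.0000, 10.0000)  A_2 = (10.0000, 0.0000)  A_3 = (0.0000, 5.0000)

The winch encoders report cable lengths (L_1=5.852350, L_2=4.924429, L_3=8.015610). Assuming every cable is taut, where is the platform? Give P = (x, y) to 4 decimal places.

each cable: (A_i−P)·(A_i−P) = L_i²; let q_i = ‖A_i‖²−L_i²
q_1 = 100.0000+100.0000−34.2500 = 165.7500
row 1: 0.0000x + 20.0000y = 90.0000  (q_2=75.7500)
row 2: 20.0000x + 10.0000y = 205.0000  (q_3=-39.2500)
Cramer on rows 1–2 → x = 8.0000, y = 4.5000

(8.0000, 4.5000)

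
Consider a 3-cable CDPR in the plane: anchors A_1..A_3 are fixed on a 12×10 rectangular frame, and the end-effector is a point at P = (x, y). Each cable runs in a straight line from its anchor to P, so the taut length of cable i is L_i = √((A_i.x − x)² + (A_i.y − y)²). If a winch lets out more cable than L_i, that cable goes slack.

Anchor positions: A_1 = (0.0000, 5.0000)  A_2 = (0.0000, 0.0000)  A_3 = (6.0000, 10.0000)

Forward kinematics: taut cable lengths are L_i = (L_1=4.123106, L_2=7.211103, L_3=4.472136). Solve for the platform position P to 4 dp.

(4.0000, 6.0000)

each cable: (A_i−P)·(A_i−P) = L_i²; let q_i = ‖A_i‖²−L_i²
q_1 = 0.0000+25.0000−17.0000 = 8.0000
row 1: 0.0000x + 10.0000y = 60.0000  (q_2=-52.0000)
row 2: -12.0000x − 10.0000y = -108.0000  (q_3=116.0000)
Cramer on rows 1–2 → x = 4.0000, y = 6.0000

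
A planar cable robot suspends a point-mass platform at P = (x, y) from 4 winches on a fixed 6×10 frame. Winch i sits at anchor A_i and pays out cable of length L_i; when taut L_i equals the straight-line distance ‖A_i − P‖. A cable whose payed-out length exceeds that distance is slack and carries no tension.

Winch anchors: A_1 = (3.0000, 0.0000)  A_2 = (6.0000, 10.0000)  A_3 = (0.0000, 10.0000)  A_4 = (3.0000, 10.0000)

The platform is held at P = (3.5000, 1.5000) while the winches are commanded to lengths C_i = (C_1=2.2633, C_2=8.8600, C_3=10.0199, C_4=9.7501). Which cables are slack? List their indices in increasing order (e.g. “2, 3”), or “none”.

1, 3, 4

cable 1: √((-0.5000)²+(-1.5000)²)=1.5811, C_1=2.2633: slack
cable 2: √((2.5000)²+(8.5000)²)=8.8600, C_2=8.8600: taut
cable 3: √((-3.5000)²+(8.5000)²)=9.1924, C_3=10.0199: slack
cable 4: √((-0.5000)²+(8.5000)²)=8.5147, C_4=9.7501: slack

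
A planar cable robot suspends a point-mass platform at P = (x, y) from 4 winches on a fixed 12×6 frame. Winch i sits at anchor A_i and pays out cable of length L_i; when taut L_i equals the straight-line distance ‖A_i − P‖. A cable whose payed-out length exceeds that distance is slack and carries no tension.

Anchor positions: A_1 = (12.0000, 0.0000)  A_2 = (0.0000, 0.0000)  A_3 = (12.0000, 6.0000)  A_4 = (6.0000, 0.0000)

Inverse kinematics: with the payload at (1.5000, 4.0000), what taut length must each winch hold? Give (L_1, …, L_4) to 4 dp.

L_1 = √((12.0000−1.5000)² + (0.0000−4.0000)²) = 11.2361
L_2 = √((0.0000−1.5000)² + (0.0000−4.0000)²) = 4.2720
L_3 = √((12.0000−1.5000)² + (6.0000−4.0000)²) = 10.6888
L_4 = √((6.0000−1.5000)² + (0.0000−4.0000)²) = 6.0208

(11.2361, 4.2720, 10.6888, 6.0208)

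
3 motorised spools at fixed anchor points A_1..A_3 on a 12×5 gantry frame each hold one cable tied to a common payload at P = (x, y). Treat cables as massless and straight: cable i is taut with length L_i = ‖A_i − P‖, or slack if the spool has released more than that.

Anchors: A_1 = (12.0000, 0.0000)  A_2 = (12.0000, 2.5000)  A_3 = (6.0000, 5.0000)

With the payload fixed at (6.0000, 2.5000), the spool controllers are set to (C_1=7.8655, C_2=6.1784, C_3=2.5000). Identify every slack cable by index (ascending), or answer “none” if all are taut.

cable 1: L_1 = ‖A_1−P‖ = 6.5000;  C_1 = 7.8655 → slack
cable 2: L_2 = ‖A_2−P‖ = 6.0000;  C_2 = 6.1784 → slack
cable 3: L_3 = ‖A_3−P‖ = 2.5000;  C_3 = 2.5000 → taut

1, 2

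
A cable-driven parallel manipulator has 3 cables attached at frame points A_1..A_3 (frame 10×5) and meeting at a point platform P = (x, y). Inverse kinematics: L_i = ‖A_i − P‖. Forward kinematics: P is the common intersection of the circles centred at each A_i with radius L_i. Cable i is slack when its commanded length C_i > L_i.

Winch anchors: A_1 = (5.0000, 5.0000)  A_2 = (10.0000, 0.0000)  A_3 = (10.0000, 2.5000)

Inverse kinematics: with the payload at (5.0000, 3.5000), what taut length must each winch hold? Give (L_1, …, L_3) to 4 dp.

L_1: Δ = A_1−P = (0.0000, 1.5000) → ‖Δ‖ = √2.2500 = 1.5000
L_2: Δ = A_2−P = (5.0000, -3.5000) → ‖Δ‖ = √37.2500 = 6.1033
L_3: Δ = A_3−P = (5.0000, -1.0000) → ‖Δ‖ = √26.0000 = 5.0990

(1.5000, 6.1033, 5.0990)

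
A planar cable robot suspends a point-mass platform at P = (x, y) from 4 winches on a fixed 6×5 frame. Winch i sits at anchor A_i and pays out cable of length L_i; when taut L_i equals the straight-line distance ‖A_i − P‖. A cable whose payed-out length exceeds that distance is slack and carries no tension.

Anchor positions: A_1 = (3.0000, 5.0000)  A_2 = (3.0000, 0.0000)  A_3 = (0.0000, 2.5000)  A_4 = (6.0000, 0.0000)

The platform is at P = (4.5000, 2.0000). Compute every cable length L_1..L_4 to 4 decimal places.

L_1: Δ = A_1−P = (-1.5000, 3.0000) → ‖Δ‖ = √11.2500 = 3.3541
L_2: Δ = A_2−P = (-1.5000, -2.0000) → ‖Δ‖ = √6.2500 = 2.5000
L_3: Δ = A_3−P = (-4.5000, 0.5000) → ‖Δ‖ = √20.5000 = 4.5277
L_4: Δ = A_4−P = (1.5000, -2.0000) → ‖Δ‖ = √6.2500 = 2.5000

(3.3541, 2.5000, 4.5277, 2.5000)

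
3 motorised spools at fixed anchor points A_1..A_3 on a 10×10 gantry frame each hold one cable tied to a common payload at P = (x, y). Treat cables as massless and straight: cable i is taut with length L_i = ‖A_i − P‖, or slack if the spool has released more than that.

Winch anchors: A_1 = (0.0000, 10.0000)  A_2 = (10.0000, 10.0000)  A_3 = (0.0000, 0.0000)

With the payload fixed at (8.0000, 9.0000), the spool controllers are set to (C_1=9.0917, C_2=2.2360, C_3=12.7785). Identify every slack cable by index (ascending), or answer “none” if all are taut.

1, 3

cable 1: L_1 = ‖A_1−P‖ = 8.0623;  C_1 = 9.0917 → slack
cable 2: L_2 = ‖A_2−P‖ = 2.2361;  C_2 = 2.2360 → taut
cable 3: L_3 = ‖A_3−P‖ = 12.0416;  C_3 = 12.7785 → slack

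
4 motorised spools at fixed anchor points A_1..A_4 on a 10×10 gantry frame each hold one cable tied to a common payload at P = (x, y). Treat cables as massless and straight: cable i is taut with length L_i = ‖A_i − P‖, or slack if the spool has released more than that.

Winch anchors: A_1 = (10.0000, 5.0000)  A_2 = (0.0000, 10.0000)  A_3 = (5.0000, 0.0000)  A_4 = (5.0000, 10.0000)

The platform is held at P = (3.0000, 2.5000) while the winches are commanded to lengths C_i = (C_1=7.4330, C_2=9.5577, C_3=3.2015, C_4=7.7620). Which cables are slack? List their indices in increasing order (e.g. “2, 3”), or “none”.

2

i=1: geometric 7.4330 vs commanded 7.4330 ⇒ taut
i=2: geometric 8.0777 vs commanded 9.5577 ⇒ slack
i=3: geometric 3.2016 vs commanded 3.2015 ⇒ taut
i=4: geometric 7.7621 vs commanded 7.7620 ⇒ taut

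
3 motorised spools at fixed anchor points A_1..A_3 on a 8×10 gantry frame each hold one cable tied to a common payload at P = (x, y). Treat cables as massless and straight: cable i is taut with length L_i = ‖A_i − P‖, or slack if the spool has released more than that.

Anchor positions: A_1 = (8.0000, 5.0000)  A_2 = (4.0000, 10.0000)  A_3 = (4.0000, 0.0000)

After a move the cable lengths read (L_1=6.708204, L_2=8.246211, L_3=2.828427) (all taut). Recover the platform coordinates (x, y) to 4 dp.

(2.0000, 2.0000)

each cable: (A_i−P)·(A_i−P) = L_i²; let q_i = ‖A_i‖²−L_i²
q_1 = 64.0000+25.0000−45.0000 = 44.0000
row 1: 8.0000x − 10.0000y = -4.0000  (q_2=48.0000)
row 2: 8.0000x + 10.0000y = 36.0000  (q_3=8.0000)
Cramer on rows 1–2 → x = 2.0000, y = 2.0000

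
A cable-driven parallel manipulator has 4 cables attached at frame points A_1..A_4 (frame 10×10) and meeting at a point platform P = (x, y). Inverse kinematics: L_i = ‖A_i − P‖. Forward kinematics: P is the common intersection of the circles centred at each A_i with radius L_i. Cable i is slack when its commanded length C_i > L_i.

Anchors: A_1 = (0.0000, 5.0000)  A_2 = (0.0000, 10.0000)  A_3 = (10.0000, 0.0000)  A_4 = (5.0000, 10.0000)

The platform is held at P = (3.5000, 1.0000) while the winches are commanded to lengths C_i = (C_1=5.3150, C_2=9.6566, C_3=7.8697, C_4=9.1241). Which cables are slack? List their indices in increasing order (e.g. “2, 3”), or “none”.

i=1: geometric 5.3151 vs commanded 5.3150 ⇒ taut
i=2: geometric 9.6566 vs commanded 9.6566 ⇒ taut
i=3: geometric 6.5765 vs commanded 7.8697 ⇒ slack
i=4: geometric 9.1241 vs commanded 9.1241 ⇒ taut

3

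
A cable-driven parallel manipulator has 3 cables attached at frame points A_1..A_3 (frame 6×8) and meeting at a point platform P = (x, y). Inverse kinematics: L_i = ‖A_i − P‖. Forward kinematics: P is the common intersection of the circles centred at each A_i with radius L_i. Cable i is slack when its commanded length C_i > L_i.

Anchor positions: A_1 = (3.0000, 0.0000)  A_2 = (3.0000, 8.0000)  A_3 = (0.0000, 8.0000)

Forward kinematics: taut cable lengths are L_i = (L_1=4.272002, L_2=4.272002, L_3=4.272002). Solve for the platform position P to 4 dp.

circle eqns → linear via eq_j − eq_1; set k_j = A_j·A_j − L_j²
k_1 = 9.0000+0.0000−18.2500 = -9.2500
0.0000·x − 16.0000·y = k_1−k_2 = -64.0000
6.0000·x − 16.0000·y = k_1−k_3 = -55.0000
solve first two rows → x=1.5000, y=4.0000

(1.5000, 4.0000)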